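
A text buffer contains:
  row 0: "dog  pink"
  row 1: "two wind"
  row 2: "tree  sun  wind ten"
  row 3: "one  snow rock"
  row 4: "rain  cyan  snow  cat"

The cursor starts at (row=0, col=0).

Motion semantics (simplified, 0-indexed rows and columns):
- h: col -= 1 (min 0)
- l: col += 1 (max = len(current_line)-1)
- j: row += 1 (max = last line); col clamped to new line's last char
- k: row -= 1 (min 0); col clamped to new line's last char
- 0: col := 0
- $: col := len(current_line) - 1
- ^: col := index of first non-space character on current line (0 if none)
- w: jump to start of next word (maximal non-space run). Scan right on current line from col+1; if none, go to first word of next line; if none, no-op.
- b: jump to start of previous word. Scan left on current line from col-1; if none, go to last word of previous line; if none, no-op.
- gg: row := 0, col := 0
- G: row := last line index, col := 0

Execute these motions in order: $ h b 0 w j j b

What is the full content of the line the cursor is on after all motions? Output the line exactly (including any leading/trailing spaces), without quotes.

Answer: tree  sun  wind ten

Derivation:
After 1 ($): row=0 col=8 char='k'
After 2 (h): row=0 col=7 char='n'
After 3 (b): row=0 col=5 char='p'
After 4 (0): row=0 col=0 char='d'
After 5 (w): row=0 col=5 char='p'
After 6 (j): row=1 col=5 char='i'
After 7 (j): row=2 col=5 char='_'
After 8 (b): row=2 col=0 char='t'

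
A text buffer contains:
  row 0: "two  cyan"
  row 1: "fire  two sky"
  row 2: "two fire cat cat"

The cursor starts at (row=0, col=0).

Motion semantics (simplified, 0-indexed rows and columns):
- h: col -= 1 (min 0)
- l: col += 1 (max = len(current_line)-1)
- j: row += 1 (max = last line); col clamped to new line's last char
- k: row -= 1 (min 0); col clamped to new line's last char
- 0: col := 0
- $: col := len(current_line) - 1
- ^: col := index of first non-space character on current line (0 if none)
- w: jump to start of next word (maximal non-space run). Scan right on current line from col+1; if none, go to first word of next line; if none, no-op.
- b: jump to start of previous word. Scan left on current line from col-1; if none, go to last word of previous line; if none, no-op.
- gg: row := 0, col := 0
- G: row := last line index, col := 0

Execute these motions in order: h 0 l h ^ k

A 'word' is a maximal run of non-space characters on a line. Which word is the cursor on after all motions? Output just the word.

Answer: two

Derivation:
After 1 (h): row=0 col=0 char='t'
After 2 (0): row=0 col=0 char='t'
After 3 (l): row=0 col=1 char='w'
After 4 (h): row=0 col=0 char='t'
After 5 (^): row=0 col=0 char='t'
After 6 (k): row=0 col=0 char='t'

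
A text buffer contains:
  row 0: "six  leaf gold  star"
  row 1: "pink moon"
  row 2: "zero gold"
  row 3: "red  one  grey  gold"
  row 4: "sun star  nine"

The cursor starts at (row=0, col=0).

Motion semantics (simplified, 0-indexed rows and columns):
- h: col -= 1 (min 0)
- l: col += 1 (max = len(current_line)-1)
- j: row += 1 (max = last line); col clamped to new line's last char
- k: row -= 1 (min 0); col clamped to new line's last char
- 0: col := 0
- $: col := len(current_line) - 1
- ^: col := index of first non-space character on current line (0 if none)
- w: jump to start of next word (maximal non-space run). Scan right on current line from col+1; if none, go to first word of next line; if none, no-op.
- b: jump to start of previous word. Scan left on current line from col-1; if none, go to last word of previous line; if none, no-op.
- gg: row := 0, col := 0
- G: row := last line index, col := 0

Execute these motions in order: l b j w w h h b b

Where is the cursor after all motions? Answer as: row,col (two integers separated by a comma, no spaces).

Answer: 1,0

Derivation:
After 1 (l): row=0 col=1 char='i'
After 2 (b): row=0 col=0 char='s'
After 3 (j): row=1 col=0 char='p'
After 4 (w): row=1 col=5 char='m'
After 5 (w): row=2 col=0 char='z'
After 6 (h): row=2 col=0 char='z'
After 7 (h): row=2 col=0 char='z'
After 8 (b): row=1 col=5 char='m'
After 9 (b): row=1 col=0 char='p'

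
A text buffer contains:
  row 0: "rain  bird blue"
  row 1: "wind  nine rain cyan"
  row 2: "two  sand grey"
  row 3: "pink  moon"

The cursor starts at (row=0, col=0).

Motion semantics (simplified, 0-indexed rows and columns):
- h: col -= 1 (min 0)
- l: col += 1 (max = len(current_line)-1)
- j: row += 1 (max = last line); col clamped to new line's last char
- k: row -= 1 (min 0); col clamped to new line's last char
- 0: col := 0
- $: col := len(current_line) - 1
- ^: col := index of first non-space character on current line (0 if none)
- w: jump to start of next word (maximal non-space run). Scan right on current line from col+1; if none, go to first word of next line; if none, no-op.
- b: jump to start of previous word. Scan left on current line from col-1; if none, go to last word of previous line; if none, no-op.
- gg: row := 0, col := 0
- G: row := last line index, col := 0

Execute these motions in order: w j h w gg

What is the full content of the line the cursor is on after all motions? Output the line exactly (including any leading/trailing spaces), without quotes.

After 1 (w): row=0 col=6 char='b'
After 2 (j): row=1 col=6 char='n'
After 3 (h): row=1 col=5 char='_'
After 4 (w): row=1 col=6 char='n'
After 5 (gg): row=0 col=0 char='r'

Answer: rain  bird blue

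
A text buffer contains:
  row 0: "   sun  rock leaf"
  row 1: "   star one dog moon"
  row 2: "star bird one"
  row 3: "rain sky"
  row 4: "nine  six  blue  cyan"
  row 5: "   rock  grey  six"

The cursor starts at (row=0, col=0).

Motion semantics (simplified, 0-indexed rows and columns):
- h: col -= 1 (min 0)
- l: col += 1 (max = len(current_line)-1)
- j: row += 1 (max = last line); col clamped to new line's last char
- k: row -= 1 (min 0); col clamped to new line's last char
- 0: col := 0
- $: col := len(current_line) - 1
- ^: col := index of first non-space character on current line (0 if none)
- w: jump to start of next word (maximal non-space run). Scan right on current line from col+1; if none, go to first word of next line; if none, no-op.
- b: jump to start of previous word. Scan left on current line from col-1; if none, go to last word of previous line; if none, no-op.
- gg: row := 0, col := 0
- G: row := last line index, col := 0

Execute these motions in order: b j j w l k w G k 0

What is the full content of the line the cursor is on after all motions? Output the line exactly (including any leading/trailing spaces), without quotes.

Answer: nine  six  blue  cyan

Derivation:
After 1 (b): row=0 col=0 char='_'
After 2 (j): row=1 col=0 char='_'
After 3 (j): row=2 col=0 char='s'
After 4 (w): row=2 col=5 char='b'
After 5 (l): row=2 col=6 char='i'
After 6 (k): row=1 col=6 char='r'
After 7 (w): row=1 col=8 char='o'
After 8 (G): row=5 col=0 char='_'
After 9 (k): row=4 col=0 char='n'
After 10 (0): row=4 col=0 char='n'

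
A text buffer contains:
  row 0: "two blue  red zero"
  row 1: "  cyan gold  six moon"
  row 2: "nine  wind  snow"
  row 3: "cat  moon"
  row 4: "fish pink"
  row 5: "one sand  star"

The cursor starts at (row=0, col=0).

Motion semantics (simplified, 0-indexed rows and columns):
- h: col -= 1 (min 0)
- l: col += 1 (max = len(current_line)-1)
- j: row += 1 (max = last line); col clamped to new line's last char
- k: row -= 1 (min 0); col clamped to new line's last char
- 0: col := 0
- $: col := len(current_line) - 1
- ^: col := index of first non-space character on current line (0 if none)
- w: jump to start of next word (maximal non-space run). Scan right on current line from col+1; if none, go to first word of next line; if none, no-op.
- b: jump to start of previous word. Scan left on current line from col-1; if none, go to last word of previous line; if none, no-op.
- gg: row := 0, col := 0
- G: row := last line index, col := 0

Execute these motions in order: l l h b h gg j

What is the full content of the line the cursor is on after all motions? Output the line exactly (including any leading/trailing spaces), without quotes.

After 1 (l): row=0 col=1 char='w'
After 2 (l): row=0 col=2 char='o'
After 3 (h): row=0 col=1 char='w'
After 4 (b): row=0 col=0 char='t'
After 5 (h): row=0 col=0 char='t'
After 6 (gg): row=0 col=0 char='t'
After 7 (j): row=1 col=0 char='_'

Answer:   cyan gold  six moon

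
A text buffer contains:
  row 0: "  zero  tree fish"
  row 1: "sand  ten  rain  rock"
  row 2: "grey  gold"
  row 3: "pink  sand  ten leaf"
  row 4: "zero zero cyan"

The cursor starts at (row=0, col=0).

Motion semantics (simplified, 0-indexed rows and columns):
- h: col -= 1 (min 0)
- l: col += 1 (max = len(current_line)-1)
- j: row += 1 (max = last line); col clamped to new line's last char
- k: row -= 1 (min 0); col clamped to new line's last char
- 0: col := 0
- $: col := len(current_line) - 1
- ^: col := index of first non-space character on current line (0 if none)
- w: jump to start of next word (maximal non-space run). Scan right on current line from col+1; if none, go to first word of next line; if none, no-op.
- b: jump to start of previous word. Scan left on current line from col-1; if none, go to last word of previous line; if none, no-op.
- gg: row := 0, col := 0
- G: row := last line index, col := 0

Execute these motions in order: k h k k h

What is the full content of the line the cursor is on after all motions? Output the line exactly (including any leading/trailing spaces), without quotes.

Answer:   zero  tree fish

Derivation:
After 1 (k): row=0 col=0 char='_'
After 2 (h): row=0 col=0 char='_'
After 3 (k): row=0 col=0 char='_'
After 4 (k): row=0 col=0 char='_'
After 5 (h): row=0 col=0 char='_'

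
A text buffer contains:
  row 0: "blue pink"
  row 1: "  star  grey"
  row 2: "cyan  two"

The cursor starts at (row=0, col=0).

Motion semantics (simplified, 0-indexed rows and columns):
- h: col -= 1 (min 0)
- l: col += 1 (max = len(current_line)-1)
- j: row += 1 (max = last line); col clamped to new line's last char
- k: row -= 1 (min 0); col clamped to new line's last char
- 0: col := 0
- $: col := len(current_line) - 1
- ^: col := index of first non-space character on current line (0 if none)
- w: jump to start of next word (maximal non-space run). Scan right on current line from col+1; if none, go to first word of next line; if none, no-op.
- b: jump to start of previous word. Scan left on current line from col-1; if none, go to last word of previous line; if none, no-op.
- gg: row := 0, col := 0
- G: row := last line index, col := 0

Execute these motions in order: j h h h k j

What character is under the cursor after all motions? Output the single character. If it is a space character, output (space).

After 1 (j): row=1 col=0 char='_'
After 2 (h): row=1 col=0 char='_'
After 3 (h): row=1 col=0 char='_'
After 4 (h): row=1 col=0 char='_'
After 5 (k): row=0 col=0 char='b'
After 6 (j): row=1 col=0 char='_'

Answer: (space)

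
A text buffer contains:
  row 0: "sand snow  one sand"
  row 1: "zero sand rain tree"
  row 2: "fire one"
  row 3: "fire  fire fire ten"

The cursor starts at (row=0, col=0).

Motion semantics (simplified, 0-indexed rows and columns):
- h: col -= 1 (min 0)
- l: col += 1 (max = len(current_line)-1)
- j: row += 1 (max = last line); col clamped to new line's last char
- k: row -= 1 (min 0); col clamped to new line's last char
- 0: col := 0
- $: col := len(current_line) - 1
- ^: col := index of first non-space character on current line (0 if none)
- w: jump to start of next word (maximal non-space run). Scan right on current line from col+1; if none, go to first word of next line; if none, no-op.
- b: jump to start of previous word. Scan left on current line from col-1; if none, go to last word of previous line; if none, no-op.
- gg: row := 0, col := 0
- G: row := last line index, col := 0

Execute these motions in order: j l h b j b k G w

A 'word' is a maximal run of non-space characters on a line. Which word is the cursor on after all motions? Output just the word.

Answer: fire

Derivation:
After 1 (j): row=1 col=0 char='z'
After 2 (l): row=1 col=1 char='e'
After 3 (h): row=1 col=0 char='z'
After 4 (b): row=0 col=15 char='s'
After 5 (j): row=1 col=15 char='t'
After 6 (b): row=1 col=10 char='r'
After 7 (k): row=0 col=10 char='_'
After 8 (G): row=3 col=0 char='f'
After 9 (w): row=3 col=6 char='f'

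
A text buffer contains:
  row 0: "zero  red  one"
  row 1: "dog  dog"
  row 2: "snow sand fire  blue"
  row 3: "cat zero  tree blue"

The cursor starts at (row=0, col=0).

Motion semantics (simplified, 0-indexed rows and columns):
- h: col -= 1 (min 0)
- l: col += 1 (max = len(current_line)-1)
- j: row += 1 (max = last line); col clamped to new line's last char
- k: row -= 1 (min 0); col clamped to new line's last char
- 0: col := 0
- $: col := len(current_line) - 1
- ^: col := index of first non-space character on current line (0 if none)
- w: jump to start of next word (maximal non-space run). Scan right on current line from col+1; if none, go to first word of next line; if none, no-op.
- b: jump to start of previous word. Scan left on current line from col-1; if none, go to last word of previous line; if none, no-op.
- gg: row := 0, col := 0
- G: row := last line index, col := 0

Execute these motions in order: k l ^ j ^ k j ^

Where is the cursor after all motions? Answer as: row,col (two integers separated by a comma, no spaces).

After 1 (k): row=0 col=0 char='z'
After 2 (l): row=0 col=1 char='e'
After 3 (^): row=0 col=0 char='z'
After 4 (j): row=1 col=0 char='d'
After 5 (^): row=1 col=0 char='d'
After 6 (k): row=0 col=0 char='z'
After 7 (j): row=1 col=0 char='d'
After 8 (^): row=1 col=0 char='d'

Answer: 1,0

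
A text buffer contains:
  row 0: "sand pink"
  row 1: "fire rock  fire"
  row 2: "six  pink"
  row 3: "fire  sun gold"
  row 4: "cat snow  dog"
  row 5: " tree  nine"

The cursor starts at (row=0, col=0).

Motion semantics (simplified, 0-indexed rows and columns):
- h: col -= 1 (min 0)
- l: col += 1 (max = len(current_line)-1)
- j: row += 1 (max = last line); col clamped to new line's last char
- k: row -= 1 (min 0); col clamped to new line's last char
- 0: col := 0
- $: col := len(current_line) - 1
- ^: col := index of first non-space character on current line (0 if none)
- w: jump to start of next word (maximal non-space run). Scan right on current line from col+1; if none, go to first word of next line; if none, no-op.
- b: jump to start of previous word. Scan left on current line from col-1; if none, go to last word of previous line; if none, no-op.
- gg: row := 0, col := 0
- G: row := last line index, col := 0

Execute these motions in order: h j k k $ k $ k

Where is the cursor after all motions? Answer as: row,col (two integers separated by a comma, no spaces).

After 1 (h): row=0 col=0 char='s'
After 2 (j): row=1 col=0 char='f'
After 3 (k): row=0 col=0 char='s'
After 4 (k): row=0 col=0 char='s'
After 5 ($): row=0 col=8 char='k'
After 6 (k): row=0 col=8 char='k'
After 7 ($): row=0 col=8 char='k'
After 8 (k): row=0 col=8 char='k'

Answer: 0,8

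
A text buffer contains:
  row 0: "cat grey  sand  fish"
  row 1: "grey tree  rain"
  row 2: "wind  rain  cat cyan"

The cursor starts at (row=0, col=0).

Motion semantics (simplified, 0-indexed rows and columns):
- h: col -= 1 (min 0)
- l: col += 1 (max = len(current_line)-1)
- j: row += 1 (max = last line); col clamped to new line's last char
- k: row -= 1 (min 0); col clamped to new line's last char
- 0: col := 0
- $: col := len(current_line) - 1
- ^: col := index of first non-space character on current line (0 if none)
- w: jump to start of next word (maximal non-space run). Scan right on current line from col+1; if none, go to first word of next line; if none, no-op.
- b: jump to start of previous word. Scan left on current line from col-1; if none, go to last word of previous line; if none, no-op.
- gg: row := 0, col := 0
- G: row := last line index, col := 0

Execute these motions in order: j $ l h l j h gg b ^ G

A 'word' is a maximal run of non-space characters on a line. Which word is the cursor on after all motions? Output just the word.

After 1 (j): row=1 col=0 char='g'
After 2 ($): row=1 col=14 char='n'
After 3 (l): row=1 col=14 char='n'
After 4 (h): row=1 col=13 char='i'
After 5 (l): row=1 col=14 char='n'
After 6 (j): row=2 col=14 char='t'
After 7 (h): row=2 col=13 char='a'
After 8 (gg): row=0 col=0 char='c'
After 9 (b): row=0 col=0 char='c'
After 10 (^): row=0 col=0 char='c'
After 11 (G): row=2 col=0 char='w'

Answer: wind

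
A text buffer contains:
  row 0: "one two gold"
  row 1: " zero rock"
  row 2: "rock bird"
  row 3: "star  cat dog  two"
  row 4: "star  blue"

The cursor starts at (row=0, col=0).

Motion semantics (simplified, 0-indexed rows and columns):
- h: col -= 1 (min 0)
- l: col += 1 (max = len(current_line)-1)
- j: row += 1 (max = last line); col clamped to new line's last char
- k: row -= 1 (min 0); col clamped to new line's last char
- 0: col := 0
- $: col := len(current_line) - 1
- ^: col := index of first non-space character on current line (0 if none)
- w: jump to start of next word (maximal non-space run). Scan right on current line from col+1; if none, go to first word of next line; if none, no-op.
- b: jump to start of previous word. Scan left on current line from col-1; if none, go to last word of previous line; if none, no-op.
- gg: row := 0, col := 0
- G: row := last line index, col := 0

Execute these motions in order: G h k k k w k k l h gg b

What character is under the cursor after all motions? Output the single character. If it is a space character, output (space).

Answer: o

Derivation:
After 1 (G): row=4 col=0 char='s'
After 2 (h): row=4 col=0 char='s'
After 3 (k): row=3 col=0 char='s'
After 4 (k): row=2 col=0 char='r'
After 5 (k): row=1 col=0 char='_'
After 6 (w): row=1 col=1 char='z'
After 7 (k): row=0 col=1 char='n'
After 8 (k): row=0 col=1 char='n'
After 9 (l): row=0 col=2 char='e'
After 10 (h): row=0 col=1 char='n'
After 11 (gg): row=0 col=0 char='o'
After 12 (b): row=0 col=0 char='o'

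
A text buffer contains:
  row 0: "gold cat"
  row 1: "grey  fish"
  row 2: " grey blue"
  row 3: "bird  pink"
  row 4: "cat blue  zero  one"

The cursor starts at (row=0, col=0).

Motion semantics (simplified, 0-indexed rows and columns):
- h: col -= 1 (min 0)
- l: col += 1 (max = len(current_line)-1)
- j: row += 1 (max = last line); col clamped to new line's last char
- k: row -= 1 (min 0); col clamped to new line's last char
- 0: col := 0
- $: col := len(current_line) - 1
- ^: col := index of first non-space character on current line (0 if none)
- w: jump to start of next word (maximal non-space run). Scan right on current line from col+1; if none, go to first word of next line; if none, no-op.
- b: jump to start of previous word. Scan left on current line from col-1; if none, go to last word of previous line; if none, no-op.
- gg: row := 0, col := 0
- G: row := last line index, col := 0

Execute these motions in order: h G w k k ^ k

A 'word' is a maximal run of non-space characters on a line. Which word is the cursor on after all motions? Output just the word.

Answer: grey

Derivation:
After 1 (h): row=0 col=0 char='g'
After 2 (G): row=4 col=0 char='c'
After 3 (w): row=4 col=4 char='b'
After 4 (k): row=3 col=4 char='_'
After 5 (k): row=2 col=4 char='y'
After 6 (^): row=2 col=1 char='g'
After 7 (k): row=1 col=1 char='r'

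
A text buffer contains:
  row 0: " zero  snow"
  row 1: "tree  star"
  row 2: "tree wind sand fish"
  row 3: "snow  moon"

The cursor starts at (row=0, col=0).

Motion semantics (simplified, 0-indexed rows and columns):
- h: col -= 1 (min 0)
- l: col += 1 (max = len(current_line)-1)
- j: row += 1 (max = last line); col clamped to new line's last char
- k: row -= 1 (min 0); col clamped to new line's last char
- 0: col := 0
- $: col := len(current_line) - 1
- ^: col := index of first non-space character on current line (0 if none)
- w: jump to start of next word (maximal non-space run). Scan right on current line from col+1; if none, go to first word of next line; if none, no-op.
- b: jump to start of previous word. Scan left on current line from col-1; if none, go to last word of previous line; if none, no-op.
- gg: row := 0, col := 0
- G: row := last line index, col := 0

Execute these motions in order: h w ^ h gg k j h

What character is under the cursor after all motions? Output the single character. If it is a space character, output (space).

Answer: t

Derivation:
After 1 (h): row=0 col=0 char='_'
After 2 (w): row=0 col=1 char='z'
After 3 (^): row=0 col=1 char='z'
After 4 (h): row=0 col=0 char='_'
After 5 (gg): row=0 col=0 char='_'
After 6 (k): row=0 col=0 char='_'
After 7 (j): row=1 col=0 char='t'
After 8 (h): row=1 col=0 char='t'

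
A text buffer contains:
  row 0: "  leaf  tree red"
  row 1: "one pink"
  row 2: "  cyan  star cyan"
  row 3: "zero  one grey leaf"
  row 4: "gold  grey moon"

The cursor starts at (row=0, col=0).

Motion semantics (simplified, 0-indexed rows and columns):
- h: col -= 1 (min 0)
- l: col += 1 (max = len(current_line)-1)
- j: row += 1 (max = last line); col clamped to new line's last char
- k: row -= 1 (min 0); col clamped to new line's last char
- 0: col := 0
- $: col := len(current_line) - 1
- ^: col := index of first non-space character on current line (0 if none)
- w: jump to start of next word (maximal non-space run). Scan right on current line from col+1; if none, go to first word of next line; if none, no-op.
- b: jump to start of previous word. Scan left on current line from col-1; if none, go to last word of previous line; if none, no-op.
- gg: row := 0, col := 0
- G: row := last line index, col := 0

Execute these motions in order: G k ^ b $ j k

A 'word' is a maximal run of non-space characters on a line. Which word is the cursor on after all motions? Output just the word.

After 1 (G): row=4 col=0 char='g'
After 2 (k): row=3 col=0 char='z'
After 3 (^): row=3 col=0 char='z'
After 4 (b): row=2 col=13 char='c'
After 5 ($): row=2 col=16 char='n'
After 6 (j): row=3 col=16 char='e'
After 7 (k): row=2 col=16 char='n'

Answer: cyan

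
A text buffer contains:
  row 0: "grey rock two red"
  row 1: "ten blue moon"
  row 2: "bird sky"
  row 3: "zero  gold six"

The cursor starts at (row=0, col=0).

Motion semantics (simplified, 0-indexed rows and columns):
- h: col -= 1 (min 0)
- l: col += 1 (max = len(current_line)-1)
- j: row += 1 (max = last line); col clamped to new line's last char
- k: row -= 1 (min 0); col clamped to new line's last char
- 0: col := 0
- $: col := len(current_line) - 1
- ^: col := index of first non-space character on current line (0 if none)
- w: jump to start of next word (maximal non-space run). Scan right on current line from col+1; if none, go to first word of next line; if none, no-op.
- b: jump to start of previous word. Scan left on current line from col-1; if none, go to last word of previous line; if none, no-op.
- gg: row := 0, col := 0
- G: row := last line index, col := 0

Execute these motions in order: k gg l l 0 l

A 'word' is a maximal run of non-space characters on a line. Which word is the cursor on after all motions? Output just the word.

Answer: grey

Derivation:
After 1 (k): row=0 col=0 char='g'
After 2 (gg): row=0 col=0 char='g'
After 3 (l): row=0 col=1 char='r'
After 4 (l): row=0 col=2 char='e'
After 5 (0): row=0 col=0 char='g'
After 6 (l): row=0 col=1 char='r'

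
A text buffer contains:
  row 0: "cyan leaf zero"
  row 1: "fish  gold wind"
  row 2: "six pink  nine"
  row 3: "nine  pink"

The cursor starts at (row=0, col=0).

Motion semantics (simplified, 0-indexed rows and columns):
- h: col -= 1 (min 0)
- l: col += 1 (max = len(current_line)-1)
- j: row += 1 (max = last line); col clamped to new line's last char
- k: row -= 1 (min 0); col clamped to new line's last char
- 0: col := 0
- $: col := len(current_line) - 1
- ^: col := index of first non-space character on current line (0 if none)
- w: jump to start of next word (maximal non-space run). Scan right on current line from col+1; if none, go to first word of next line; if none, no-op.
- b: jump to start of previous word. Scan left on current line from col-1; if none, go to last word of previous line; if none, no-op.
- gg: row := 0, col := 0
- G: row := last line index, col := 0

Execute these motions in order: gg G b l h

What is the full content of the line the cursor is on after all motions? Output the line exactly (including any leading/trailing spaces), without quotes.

Answer: six pink  nine

Derivation:
After 1 (gg): row=0 col=0 char='c'
After 2 (G): row=3 col=0 char='n'
After 3 (b): row=2 col=10 char='n'
After 4 (l): row=2 col=11 char='i'
After 5 (h): row=2 col=10 char='n'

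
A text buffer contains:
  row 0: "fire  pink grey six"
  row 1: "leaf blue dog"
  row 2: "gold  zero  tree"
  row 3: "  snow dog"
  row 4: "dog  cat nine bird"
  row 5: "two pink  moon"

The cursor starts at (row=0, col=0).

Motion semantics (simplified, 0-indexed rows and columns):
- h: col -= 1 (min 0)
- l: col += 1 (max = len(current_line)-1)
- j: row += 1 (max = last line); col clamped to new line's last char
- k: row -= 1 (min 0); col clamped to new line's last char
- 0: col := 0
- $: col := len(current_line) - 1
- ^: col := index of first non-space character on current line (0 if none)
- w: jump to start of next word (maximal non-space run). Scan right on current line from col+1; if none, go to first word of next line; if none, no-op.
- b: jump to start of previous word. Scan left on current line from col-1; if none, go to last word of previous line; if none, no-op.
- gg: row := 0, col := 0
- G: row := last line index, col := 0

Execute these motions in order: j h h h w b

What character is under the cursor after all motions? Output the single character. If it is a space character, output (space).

After 1 (j): row=1 col=0 char='l'
After 2 (h): row=1 col=0 char='l'
After 3 (h): row=1 col=0 char='l'
After 4 (h): row=1 col=0 char='l'
After 5 (w): row=1 col=5 char='b'
After 6 (b): row=1 col=0 char='l'

Answer: l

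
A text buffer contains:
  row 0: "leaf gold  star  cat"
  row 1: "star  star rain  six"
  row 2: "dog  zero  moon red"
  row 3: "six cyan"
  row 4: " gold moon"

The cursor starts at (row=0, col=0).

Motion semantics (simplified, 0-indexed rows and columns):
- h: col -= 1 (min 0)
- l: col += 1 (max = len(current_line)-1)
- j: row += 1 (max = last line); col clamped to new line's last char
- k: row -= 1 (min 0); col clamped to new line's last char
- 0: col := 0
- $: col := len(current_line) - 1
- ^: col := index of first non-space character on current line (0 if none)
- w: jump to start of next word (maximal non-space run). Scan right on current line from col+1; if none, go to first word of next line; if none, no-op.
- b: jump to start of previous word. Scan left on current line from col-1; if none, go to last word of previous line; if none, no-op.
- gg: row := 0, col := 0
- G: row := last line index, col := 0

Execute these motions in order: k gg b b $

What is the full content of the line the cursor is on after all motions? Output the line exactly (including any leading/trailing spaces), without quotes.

After 1 (k): row=0 col=0 char='l'
After 2 (gg): row=0 col=0 char='l'
After 3 (b): row=0 col=0 char='l'
After 4 (b): row=0 col=0 char='l'
After 5 ($): row=0 col=19 char='t'

Answer: leaf gold  star  cat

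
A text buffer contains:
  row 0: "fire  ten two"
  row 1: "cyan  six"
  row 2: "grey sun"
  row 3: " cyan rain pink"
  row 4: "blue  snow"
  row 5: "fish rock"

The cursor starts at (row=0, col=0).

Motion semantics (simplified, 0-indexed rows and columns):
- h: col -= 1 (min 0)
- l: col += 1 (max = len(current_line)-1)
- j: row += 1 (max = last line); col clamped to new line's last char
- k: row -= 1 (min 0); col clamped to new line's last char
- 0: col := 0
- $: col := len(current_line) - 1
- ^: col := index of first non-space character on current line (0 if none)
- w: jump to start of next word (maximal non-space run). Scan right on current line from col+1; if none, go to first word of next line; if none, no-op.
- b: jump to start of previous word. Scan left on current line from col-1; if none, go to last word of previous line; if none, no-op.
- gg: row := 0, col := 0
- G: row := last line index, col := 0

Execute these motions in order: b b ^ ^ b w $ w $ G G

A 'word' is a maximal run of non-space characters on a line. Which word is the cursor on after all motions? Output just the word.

Answer: fish

Derivation:
After 1 (b): row=0 col=0 char='f'
After 2 (b): row=0 col=0 char='f'
After 3 (^): row=0 col=0 char='f'
After 4 (^): row=0 col=0 char='f'
After 5 (b): row=0 col=0 char='f'
After 6 (w): row=0 col=6 char='t'
After 7 ($): row=0 col=12 char='o'
After 8 (w): row=1 col=0 char='c'
After 9 ($): row=1 col=8 char='x'
After 10 (G): row=5 col=0 char='f'
After 11 (G): row=5 col=0 char='f'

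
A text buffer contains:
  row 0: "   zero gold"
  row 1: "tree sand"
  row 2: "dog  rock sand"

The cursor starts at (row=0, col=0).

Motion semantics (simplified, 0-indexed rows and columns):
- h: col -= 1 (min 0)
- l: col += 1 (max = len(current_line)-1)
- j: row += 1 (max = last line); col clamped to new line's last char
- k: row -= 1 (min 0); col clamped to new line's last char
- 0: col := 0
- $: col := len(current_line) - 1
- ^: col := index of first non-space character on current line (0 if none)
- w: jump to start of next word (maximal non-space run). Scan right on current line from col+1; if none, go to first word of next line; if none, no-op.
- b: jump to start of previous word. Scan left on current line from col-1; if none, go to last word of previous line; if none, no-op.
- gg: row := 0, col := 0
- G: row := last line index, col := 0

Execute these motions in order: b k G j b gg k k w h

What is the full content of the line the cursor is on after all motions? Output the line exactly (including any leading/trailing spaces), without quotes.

Answer:    zero gold

Derivation:
After 1 (b): row=0 col=0 char='_'
After 2 (k): row=0 col=0 char='_'
After 3 (G): row=2 col=0 char='d'
After 4 (j): row=2 col=0 char='d'
After 5 (b): row=1 col=5 char='s'
After 6 (gg): row=0 col=0 char='_'
After 7 (k): row=0 col=0 char='_'
After 8 (k): row=0 col=0 char='_'
After 9 (w): row=0 col=3 char='z'
After 10 (h): row=0 col=2 char='_'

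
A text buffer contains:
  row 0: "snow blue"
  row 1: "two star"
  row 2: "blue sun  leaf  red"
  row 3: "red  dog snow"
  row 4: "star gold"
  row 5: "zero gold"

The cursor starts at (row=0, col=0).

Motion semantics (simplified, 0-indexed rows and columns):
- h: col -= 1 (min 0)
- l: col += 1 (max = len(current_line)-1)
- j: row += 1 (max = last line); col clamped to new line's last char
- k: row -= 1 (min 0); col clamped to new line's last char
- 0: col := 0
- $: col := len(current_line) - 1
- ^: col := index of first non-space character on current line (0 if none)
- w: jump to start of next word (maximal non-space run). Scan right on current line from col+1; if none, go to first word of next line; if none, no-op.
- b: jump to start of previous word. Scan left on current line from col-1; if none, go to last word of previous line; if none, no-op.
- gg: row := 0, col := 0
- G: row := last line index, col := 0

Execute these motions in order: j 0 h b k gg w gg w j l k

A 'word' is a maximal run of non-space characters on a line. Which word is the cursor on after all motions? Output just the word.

After 1 (j): row=1 col=0 char='t'
After 2 (0): row=1 col=0 char='t'
After 3 (h): row=1 col=0 char='t'
After 4 (b): row=0 col=5 char='b'
After 5 (k): row=0 col=5 char='b'
After 6 (gg): row=0 col=0 char='s'
After 7 (w): row=0 col=5 char='b'
After 8 (gg): row=0 col=0 char='s'
After 9 (w): row=0 col=5 char='b'
After 10 (j): row=1 col=5 char='t'
After 11 (l): row=1 col=6 char='a'
After 12 (k): row=0 col=6 char='l'

Answer: blue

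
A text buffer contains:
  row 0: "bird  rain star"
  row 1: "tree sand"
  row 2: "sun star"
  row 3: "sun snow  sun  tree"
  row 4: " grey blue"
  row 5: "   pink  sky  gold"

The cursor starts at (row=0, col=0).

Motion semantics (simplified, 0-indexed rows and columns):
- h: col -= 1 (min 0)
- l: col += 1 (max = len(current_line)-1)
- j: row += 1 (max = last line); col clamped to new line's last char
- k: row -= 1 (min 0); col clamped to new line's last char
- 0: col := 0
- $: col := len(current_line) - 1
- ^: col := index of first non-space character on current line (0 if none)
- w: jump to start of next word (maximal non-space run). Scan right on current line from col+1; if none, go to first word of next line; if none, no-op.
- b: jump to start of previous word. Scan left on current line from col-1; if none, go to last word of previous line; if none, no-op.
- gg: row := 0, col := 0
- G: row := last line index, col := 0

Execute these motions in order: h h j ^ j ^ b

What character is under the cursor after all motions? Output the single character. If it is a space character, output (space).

Answer: s

Derivation:
After 1 (h): row=0 col=0 char='b'
After 2 (h): row=0 col=0 char='b'
After 3 (j): row=1 col=0 char='t'
After 4 (^): row=1 col=0 char='t'
After 5 (j): row=2 col=0 char='s'
After 6 (^): row=2 col=0 char='s'
After 7 (b): row=1 col=5 char='s'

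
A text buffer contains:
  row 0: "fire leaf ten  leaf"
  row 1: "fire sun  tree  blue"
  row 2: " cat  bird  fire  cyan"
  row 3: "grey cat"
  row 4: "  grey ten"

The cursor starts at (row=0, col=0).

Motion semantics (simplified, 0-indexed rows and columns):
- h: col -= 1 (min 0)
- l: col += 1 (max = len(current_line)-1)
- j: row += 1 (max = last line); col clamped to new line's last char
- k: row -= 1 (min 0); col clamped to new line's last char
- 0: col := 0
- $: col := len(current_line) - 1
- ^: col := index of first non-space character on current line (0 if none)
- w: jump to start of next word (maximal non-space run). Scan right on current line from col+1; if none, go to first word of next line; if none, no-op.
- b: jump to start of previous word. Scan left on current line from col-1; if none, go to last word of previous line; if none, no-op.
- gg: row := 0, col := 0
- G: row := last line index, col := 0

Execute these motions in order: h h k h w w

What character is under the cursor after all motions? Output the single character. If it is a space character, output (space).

After 1 (h): row=0 col=0 char='f'
After 2 (h): row=0 col=0 char='f'
After 3 (k): row=0 col=0 char='f'
After 4 (h): row=0 col=0 char='f'
After 5 (w): row=0 col=5 char='l'
After 6 (w): row=0 col=10 char='t'

Answer: t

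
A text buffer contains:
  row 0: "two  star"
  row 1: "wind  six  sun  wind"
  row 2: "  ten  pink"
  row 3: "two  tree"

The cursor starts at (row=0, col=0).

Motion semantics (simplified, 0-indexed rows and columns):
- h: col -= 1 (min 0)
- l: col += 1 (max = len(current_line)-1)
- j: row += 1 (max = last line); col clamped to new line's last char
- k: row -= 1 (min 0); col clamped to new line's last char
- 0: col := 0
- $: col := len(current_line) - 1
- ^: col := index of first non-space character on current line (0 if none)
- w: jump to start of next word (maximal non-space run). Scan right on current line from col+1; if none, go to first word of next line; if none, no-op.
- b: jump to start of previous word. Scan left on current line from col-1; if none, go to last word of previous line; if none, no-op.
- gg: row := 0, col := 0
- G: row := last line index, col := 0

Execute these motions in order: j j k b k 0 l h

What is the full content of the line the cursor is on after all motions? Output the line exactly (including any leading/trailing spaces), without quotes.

After 1 (j): row=1 col=0 char='w'
After 2 (j): row=2 col=0 char='_'
After 3 (k): row=1 col=0 char='w'
After 4 (b): row=0 col=5 char='s'
After 5 (k): row=0 col=5 char='s'
After 6 (0): row=0 col=0 char='t'
After 7 (l): row=0 col=1 char='w'
After 8 (h): row=0 col=0 char='t'

Answer: two  star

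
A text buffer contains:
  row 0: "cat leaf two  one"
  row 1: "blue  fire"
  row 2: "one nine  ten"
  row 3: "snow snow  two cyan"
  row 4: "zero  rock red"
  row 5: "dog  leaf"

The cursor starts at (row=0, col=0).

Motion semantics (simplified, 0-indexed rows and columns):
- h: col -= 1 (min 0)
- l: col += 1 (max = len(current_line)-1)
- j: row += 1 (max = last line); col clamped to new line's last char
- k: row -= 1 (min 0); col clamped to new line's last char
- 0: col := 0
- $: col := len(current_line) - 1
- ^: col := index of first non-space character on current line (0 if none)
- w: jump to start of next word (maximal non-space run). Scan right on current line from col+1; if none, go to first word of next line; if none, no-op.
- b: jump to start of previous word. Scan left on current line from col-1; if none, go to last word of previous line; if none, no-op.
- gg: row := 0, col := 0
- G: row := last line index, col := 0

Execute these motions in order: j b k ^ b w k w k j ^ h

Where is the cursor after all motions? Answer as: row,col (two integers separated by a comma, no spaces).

Answer: 1,0

Derivation:
After 1 (j): row=1 col=0 char='b'
After 2 (b): row=0 col=14 char='o'
After 3 (k): row=0 col=14 char='o'
After 4 (^): row=0 col=0 char='c'
After 5 (b): row=0 col=0 char='c'
After 6 (w): row=0 col=4 char='l'
After 7 (k): row=0 col=4 char='l'
After 8 (w): row=0 col=9 char='t'
After 9 (k): row=0 col=9 char='t'
After 10 (j): row=1 col=9 char='e'
After 11 (^): row=1 col=0 char='b'
After 12 (h): row=1 col=0 char='b'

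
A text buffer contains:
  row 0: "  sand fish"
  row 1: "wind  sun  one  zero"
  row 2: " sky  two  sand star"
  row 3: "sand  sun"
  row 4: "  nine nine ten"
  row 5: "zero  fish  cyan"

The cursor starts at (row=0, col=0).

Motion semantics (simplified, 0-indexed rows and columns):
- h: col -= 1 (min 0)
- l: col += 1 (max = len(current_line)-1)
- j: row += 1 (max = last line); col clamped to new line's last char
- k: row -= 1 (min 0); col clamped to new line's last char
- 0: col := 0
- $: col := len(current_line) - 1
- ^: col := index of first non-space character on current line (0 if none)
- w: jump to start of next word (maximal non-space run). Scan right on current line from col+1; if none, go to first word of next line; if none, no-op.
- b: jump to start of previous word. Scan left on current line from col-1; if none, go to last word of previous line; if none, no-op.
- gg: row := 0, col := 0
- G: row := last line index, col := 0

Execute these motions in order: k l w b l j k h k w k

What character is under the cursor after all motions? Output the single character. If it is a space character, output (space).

After 1 (k): row=0 col=0 char='_'
After 2 (l): row=0 col=1 char='_'
After 3 (w): row=0 col=2 char='s'
After 4 (b): row=0 col=2 char='s'
After 5 (l): row=0 col=3 char='a'
After 6 (j): row=1 col=3 char='d'
After 7 (k): row=0 col=3 char='a'
After 8 (h): row=0 col=2 char='s'
After 9 (k): row=0 col=2 char='s'
After 10 (w): row=0 col=7 char='f'
After 11 (k): row=0 col=7 char='f'

Answer: f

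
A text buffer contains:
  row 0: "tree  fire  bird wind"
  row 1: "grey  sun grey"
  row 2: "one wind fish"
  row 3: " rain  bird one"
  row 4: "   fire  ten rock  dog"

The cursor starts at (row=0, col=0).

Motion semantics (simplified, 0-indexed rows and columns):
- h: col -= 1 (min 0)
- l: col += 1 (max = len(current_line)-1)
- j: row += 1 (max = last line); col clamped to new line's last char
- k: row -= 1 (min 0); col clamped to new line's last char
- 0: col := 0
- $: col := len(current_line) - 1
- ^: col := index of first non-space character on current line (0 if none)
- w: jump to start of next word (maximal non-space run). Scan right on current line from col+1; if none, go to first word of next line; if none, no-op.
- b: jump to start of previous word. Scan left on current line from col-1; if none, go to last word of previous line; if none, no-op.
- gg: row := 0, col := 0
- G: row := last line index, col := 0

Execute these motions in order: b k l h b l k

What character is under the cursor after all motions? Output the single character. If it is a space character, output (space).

Answer: r

Derivation:
After 1 (b): row=0 col=0 char='t'
After 2 (k): row=0 col=0 char='t'
After 3 (l): row=0 col=1 char='r'
After 4 (h): row=0 col=0 char='t'
After 5 (b): row=0 col=0 char='t'
After 6 (l): row=0 col=1 char='r'
After 7 (k): row=0 col=1 char='r'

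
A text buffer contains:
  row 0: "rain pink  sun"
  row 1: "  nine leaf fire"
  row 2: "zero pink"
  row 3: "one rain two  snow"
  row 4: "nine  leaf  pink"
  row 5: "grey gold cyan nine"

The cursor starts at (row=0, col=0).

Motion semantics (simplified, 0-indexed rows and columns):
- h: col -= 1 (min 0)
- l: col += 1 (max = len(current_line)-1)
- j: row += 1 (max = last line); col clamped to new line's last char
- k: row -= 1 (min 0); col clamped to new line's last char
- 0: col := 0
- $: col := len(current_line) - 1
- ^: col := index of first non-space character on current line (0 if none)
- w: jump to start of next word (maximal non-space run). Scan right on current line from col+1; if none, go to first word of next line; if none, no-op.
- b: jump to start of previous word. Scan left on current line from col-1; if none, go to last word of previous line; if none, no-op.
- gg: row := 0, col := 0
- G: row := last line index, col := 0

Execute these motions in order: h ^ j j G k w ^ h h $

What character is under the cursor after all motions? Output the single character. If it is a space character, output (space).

After 1 (h): row=0 col=0 char='r'
After 2 (^): row=0 col=0 char='r'
After 3 (j): row=1 col=0 char='_'
After 4 (j): row=2 col=0 char='z'
After 5 (G): row=5 col=0 char='g'
After 6 (k): row=4 col=0 char='n'
After 7 (w): row=4 col=6 char='l'
After 8 (^): row=4 col=0 char='n'
After 9 (h): row=4 col=0 char='n'
After 10 (h): row=4 col=0 char='n'
After 11 ($): row=4 col=15 char='k'

Answer: k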